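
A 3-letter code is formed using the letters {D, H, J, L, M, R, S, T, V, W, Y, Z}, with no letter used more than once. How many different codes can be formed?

1320

This is a permutation of 3 out of 12: P(12,3) = 12!/9!.
12 × 11 × 10 = 1320.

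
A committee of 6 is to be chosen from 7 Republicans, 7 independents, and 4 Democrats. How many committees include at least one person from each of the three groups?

Total 6-person selections from all 18: C(18,6) = 18564.
Selections missing a whole group: no Republicans → C(11,6) = 462; no independents → C(11,6) = 462; no Democrats → C(14,6) = 3003.
Add back selections omitting two groups (i.e. drawn from a single group): C(7,6) + C(7,6) + C(4,6) = 14.
By inclusion–exclusion: 18564 − 3927 + 14 = 14651.

14651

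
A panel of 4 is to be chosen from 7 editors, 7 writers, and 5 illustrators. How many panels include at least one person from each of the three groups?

1960

With no constraint there are C(19,4) = 3876 possible selections.
Selections missing a whole group: no editors → C(12,4) = 495; no writers → C(12,4) = 495; no illustrators → C(14,4) = 1001.
Add back selections omitting two groups (i.e. drawn from a single group): C(7,4) + C(7,4) + C(5,4) = 75.
By inclusion–exclusion: 3876 − 1991 + 75 = 1960.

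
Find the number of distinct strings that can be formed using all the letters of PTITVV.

180

Letter multiplicities in PTITVV: I×1, P×1, T×2, V×2.
So there are 6! / (2!·2!) = 180 distinguishable arrangements.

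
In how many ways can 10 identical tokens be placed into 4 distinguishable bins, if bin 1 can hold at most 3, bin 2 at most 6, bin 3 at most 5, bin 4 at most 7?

Without the upper bounds there are C(13,3) = 286 ways to split 10 among 4 bins.
Subtract solutions that violate a single cap (substitute x_i' = x_i − (cap_i+1)): x_1 ≥ 4 gives C(9,3) = 84; x_2 ≥ 7 gives C(6,3) = 20; x_3 ≥ 6 gives C(7,3) = 35; x_4 ≥ 8 gives C(5,3) = 10. Together 149.
Add back pairs where two caps are both exceeded: 0 + 1 + 0 + 0 + 0 + 0 = 1.
By inclusion–exclusion the count is 286 − 149 + 1 = 138.

138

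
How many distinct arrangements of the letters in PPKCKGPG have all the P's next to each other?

Treat the 3 copies of P as a single block. The multiset to arrange is then {PPP, C, G, G, K, K}, 6 items in all.
That gives (6)!/(2!·2!) = 180 arrangements.

180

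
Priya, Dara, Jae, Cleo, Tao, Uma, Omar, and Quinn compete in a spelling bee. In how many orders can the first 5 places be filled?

6720

This is an ordered selection of 5 from 8: P(8,5).
That gives 8 × 7 × 6 × 5 × 4 = 6720.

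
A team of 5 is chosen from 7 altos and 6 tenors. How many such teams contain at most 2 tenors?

Split by how many tenors are chosen (0 through 2).
Sum: C(6,0)·C(7,5) + C(6,1)·C(7,4) + C(6,2)·C(7,3) = 21 + 210 + 525 = 756.

756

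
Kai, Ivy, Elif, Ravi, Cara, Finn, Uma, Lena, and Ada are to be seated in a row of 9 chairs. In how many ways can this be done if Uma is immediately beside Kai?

Treat {Uma, Kai} as a single unit. There are 8 units to order, and the pair itself can be ordered 2 ways.
That gives 2 × 8! = 2 × 40320 = 80640.

80640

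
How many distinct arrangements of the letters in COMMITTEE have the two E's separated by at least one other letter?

35280

There are 9!/(2!·2!·2!) = 45360 arrangements of COMMITTEE in total.
Arrangements with the E's together: treat EE as one letter, giving (8)!/(2!·2!) = 10080.
Hence 45360 − 10080 = 35280.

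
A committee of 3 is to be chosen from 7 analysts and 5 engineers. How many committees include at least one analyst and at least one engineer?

Total 3-person selections from all 12: C(12,3) = 220.
Subtract selections that omit an entire group: no analysts → C(5,3) = 10; no engineers → C(7,3) = 35.
Both groups omitted at once is impossible, so 220 − 45 = 175.

175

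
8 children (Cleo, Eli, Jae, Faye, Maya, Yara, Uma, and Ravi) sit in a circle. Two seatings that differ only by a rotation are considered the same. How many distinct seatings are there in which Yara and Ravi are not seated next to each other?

All circular seatings of 8 people number (7)! = 5040.
Those with Yara next to Ravi: fuse the pair into one unit and seat 7 units around a circle — 2·(6)! = 1440.
Subtracting, 5040 − 1440 = 3600.

3600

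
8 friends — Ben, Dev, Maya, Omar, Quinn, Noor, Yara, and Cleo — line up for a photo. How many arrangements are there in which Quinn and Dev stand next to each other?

Glue Quinn and Dev into one block (2 internal orders), leaving 7 units to arrange in a row.
That gives 2 × 7! = 2 × 5040 = 10080.

10080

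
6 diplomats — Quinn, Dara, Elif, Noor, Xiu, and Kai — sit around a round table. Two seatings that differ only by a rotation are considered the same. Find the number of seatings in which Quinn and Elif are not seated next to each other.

Without the restriction there are (5)! = 120 seatings.
Seatings with Quinn beside Elif: treat them as a block with 2 internal orders, giving 2 × (4)! = 48.
Subtracting, 120 − 48 = 72.

72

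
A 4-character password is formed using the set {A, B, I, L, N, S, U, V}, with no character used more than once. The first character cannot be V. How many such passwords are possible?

1470

The first character has 8−1 = 7 choices (anything except V).
The remaining 3 characters are filled from the other 7 symbols without repetition: 7 × 6 × 5 = 210.
Total: 7 × 210 = 1470.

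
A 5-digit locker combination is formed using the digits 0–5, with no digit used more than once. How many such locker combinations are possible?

720

With no repetition, fill the 5 digits in order: 6 choices, then 5, down to 2.
6 × 5 × 4 × 3 × 2 = 720.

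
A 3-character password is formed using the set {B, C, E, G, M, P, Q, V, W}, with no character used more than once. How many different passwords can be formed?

504

This is a permutation of 3 out of 9: P(9,3) = 9!/6!.
That product is 9 × 8 × 7 = 504.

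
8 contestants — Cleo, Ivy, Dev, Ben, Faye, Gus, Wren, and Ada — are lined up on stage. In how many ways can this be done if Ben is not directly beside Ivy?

30240

Of the 8! = 40320 arrangements, those with Ben and Ivy adjacent number 2 × 7! = 10080 (treat the pair as a block with 2 internal orders).
Complementary counting: 40320 − 10080 = 30240.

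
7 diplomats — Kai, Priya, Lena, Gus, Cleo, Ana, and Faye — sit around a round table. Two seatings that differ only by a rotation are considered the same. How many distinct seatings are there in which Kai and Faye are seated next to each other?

240

Glue Kai and Faye into a block (2 internal orders). Seating 6 units around a circle gives (5)! arrangements.
So 2 × (5)! = 2 × 120 = 240.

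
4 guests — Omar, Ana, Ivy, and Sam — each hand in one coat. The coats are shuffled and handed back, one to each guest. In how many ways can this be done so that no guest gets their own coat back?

9

This is the derangement count D_4: permutations of 4 items with no fixed point.
By inclusion–exclusion this is Σ_{j=0}^{4} (−1)^j C(4,j)·(4−j)!.
Computing: 24 − 24 + 12 − 4 + 1 = 9.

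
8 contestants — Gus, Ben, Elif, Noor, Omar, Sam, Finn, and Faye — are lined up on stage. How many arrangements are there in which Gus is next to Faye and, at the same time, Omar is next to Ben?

2880

Treat {Gus,Faye} as one block (2 orders) and {Omar,Ben} as another (2 orders).
That leaves 6 units to arrange: 2 × 2 × 6! = 4 × 720 = 2880.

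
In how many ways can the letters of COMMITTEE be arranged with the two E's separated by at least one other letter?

There are 9!/(2!·2!·2!) = 45360 arrangements of COMMITTEE in total.
If the two E's are adjacent, glue them into one block, leaving 8 items to arrange: (8)!/(2!·2!) = 10080 ways.
Hence 45360 − 10080 = 35280.

35280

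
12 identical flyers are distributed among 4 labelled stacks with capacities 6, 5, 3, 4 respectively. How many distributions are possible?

69

Without the upper bounds there are C(15,3) = 455 ways to split 12 among 4 stacks.
Subtract solutions that violate a single cap (substitute x_i' = x_i − (cap_i+1)): x_1 ≥ 7 gives C(8,3) = 56; x_2 ≥ 6 gives C(9,3) = 84; x_3 ≥ 4 gives C(11,3) = 165; x_4 ≥ 5 gives C(10,3) = 120. Together 425.
Add back pairs where two caps are both exceeded: 0 + 4 + 1 + 10 + 4 + 20 = 39.
By inclusion–exclusion the count is 455 − 425 + 39 = 69.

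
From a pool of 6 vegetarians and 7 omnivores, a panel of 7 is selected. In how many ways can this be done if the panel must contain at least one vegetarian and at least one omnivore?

With no constraint there are C(13,7) = 1716 possible selections.
Selections missing a whole group: no vegetarians → C(7,7) = 1; no omnivores → C(6,7) = 0.
Both groups omitted at once is impossible, so 1716 − 1 = 1715.

1715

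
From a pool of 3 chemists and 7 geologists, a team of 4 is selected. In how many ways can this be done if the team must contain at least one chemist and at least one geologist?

With no constraint there are C(10,4) = 210 possible selections.
Selections missing a whole group: no chemists → C(7,4) = 35; no geologists → C(3,4) = 0.
Both groups omitted at once is impossible, so 210 − 35 = 175.

175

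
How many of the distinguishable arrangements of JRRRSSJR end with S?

With the last slot taken by S, it remains to arrange the other 7 letters (JRRRSJR).
Those 7 letters have J appearing twice and R appearing 4 times, giving (7)!/(4!·2!) = 105.

105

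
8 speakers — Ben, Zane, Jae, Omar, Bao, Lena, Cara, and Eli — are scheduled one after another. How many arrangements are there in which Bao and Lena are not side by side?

There are 8! = 40320 arrangements in all. If Bao and Lena are adjacent, merging them into one block gives 2·(7)! = 10080 arrangements.
So 40320 − 10080 = 30240 arrangements keep them apart.

30240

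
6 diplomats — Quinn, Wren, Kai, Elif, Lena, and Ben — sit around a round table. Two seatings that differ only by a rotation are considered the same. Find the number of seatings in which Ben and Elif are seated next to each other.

48

Glue Ben and Elif into a block (2 internal orders). Seating 5 units around a circle gives (4)! arrangements.
So 2 × (4)! = 2 × 24 = 48.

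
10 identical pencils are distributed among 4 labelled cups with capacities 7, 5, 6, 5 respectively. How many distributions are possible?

By stars and bars, unrestricted non-negative solutions to x_1+…+x_4 = 10 number C(10+3,3) = 286.
Subtract solutions that violate a single cap (substitute x_i' = x_i − (cap_i+1)): x_1 ≥ 8 gives C(5,3) = 10; x_2 ≥ 6 gives C(7,3) = 35; x_3 ≥ 7 gives C(6,3) = 20; x_4 ≥ 6 gives C(7,3) = 35. Together 100.
No two caps can be exceeded simultaneously, so the pair terms are all 0.
By inclusion–exclusion the count is 286 − 100 + 0 = 186.

186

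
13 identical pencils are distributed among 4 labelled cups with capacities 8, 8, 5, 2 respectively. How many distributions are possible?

Ignoring the caps, the number of non-negative solutions to x_1+…+x_4 = 13 is C(16,3) = 560.
Subtract solutions that violate a single cap (substitute x_i' = x_i − (cap_i+1)): x_1 ≥ 9 gives C(7,3) = 35; x_2 ≥ 9 gives C(7,3) = 35; x_3 ≥ 6 gives C(10,3) = 120; x_4 ≥ 3 gives C(13,3) = 286. Together 476.
Add back pairs where two caps are both exceeded: 0 + 0 + 4 + 0 + 4 + 35 = 43.
By inclusion–exclusion the count is 560 − 476 + 43 = 127.

127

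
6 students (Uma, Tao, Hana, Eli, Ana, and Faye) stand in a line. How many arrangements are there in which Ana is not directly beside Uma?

Of the 6! = 720 arrangements, those with Ana and Uma adjacent number 2 × 5! = 240 (treat the pair as a block with 2 internal orders).
Complementary counting: 720 − 240 = 480.

480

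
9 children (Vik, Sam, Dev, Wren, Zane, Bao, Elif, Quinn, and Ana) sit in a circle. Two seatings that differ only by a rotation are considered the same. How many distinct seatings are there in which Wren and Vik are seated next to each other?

10080

Treat {Wren, Vik} as one unit (2 internal orders) and seat the resulting 8 units around the table: (7)! circular arrangements.
So 2 × (7)! = 2 × 5040 = 10080.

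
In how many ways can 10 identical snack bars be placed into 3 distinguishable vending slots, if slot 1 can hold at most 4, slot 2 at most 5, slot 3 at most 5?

15

Without the upper bounds there are C(12,2) = 66 ways to split 10 among 3 vending slots.
Subtract solutions that violate a single cap (substitute x_i' = x_i − (cap_i+1)): x_1 ≥ 5 gives C(7,2) = 21; x_2 ≥ 6 gives C(6,2) = 15; x_3 ≥ 6 gives C(6,2) = 15. Together 51.
No two caps can be exceeded simultaneously, so the pair terms are all 0.
By inclusion–exclusion the count is 66 − 51 + 0 = 15.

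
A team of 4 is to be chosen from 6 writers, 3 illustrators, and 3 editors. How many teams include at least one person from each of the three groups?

243

Unrestricted: C(12,4) = 495 ways to pick any 4 of the 12.
Selections missing a whole group: no writers → C(6,4) = 15; no illustrators → C(9,4) = 126; no editors → C(9,4) = 126.
Add back selections omitting two groups (i.e. drawn from a single group): C(6,4) + C(3,4) + C(3,4) = 15.
By inclusion–exclusion: 495 − 267 + 15 = 243.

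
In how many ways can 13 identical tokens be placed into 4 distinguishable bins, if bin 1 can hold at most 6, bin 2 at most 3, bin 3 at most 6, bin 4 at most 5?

By stars and bars, unrestricted non-negative solutions to x_1+…+x_4 = 13 number C(13+3,3) = 560.
Subtract solutions that violate a single cap (substitute x_i' = x_i − (cap_i+1)): x_1 ≥ 7 gives C(9,3) = 84; x_2 ≥ 4 gives C(12,3) = 220; x_3 ≥ 7 gives C(9,3) = 84; x_4 ≥ 6 gives C(10,3) = 120. Together 508.
Add back pairs where two caps are both exceeded: 10 + 0 + 1 + 10 + 20 + 1 = 42.
By inclusion–exclusion the count is 560 − 508 + 42 = 94.

94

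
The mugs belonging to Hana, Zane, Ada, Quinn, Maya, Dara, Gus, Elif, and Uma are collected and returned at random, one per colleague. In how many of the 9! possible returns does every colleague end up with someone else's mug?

This is the derangement count D_9: permutations of 9 items with no fixed point.
By inclusion–exclusion this is Σ_{j=0}^{9} (−1)^j C(9,j)·(9−j)!.
Computing: 362880 − 362880 + 181440 − 60480 + 15120 − 3024 + 504 − 72 + 9 − 1 = 133496.

133496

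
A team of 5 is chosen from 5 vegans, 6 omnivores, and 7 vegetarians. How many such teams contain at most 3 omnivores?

8382

Split by how many omnivores are chosen (0 through 3).
Sum: C(6,0)·C(12,5) + C(6,1)·C(12,4) + C(6,2)·C(12,3) + C(6,3)·C(12,2) = 792 + 2970 + 3300 + 1320 = 8382.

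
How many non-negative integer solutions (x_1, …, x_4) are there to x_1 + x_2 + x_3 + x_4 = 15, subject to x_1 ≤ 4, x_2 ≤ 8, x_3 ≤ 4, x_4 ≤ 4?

53

Ignoring the caps, the number of non-negative solutions to x_1+…+x_4 = 15 is C(18,3) = 816.
Subtract solutions that violate a single cap (substitute x_i' = x_i − (cap_i+1)): x_1 ≥ 5 gives C(13,3) = 286; x_2 ≥ 9 gives C(9,3) = 84; x_3 ≥ 5 gives C(13,3) = 286; x_4 ≥ 5 gives C(13,3) = 286. Together 942.
Add back pairs where two caps are both exceeded: 4 + 56 + 56 + 4 + 4 + 56 = 180.
Subtract triples: 0 + 0 + 1 + 0 = 1.
By inclusion–exclusion the count is 816 − 942 + 180 − 1 = 53.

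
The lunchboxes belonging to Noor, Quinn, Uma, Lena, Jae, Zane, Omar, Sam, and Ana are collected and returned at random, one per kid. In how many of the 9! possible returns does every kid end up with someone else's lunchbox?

133496

Let Aᵢ be the assignments in which kid i gets their own lunchbox. We want the size of the complement of A₁∪…∪A_9.
By inclusion–exclusion this is Σ_{j=0}^{9} (−1)^j C(9,j)·(9−j)!.
Computing: 362880 − 362880 + 181440 − 60480 + 15120 − 3024 + 504 − 72 + 9 − 1 = 133496.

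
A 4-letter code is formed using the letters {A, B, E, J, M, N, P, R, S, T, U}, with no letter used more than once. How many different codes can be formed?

With no repetition, fill the 4 letters in order: 11 choices, then 10, down to 8.
11 × 10 × 9 × 8 = 7920.

7920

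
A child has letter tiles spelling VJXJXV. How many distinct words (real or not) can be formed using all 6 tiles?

90

The 6 letters of VJXJXV have repeats: J appearing twice, V appearing twice, and X appearing twice.
So there are 6! / (2!·2!·2!) = 90 distinguishable arrangements.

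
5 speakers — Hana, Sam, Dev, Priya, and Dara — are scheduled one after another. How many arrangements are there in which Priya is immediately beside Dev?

48

Place the 3 others and the Priya-Dev pair as 4 objects in a line; the pair has 2 internal arrangements.
So the count is 2·(4)! = 48.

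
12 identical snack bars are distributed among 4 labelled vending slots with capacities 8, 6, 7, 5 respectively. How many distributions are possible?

By stars and bars, unrestricted non-negative solutions to x_1+…+x_4 = 12 number C(12+3,3) = 455.
Subtract solutions that violate a single cap (substitute x_i' = x_i − (cap_i+1)): x_1 ≥ 9 gives C(6,3) = 20; x_2 ≥ 7 gives C(8,3) = 56; x_3 ≥ 8 gives C(7,3) = 35; x_4 ≥ 6 gives C(9,3) = 84. Together 195.
No two caps can be exceeded simultaneously, so the pair terms are all 0.
By inclusion–exclusion the count is 455 − 195 + 0 = 260.

260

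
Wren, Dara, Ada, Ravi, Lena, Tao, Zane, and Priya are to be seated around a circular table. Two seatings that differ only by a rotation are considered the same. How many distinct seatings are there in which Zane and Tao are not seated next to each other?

All circular seatings of 8 people number (7)! = 5040.
Seatings with Zane beside Tao: treat them as a block with 2 internal orders, giving 2 × (6)! = 1440.
Subtracting, 5040 − 1440 = 3600.

3600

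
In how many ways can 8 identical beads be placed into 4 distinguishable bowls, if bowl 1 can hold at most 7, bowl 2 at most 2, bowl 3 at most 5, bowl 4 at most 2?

52

By stars and bars, unrestricted non-negative solutions to x_1+…+x_4 = 8 number C(8+3,3) = 165.
Subtract solutions that violate a single cap (substitute x_i' = x_i − (cap_i+1)): x_1 ≥ 8 gives C(3,3) = 1; x_2 ≥ 3 gives C(8,3) = 56; x_3 ≥ 6 gives C(5,3) = 10; x_4 ≥ 3 gives C(8,3) = 56. Together 123.
Add back pairs where two caps are both exceeded: 0 + 0 + 0 + 0 + 10 + 0 = 10.
By inclusion–exclusion the count is 165 − 123 + 10 = 52.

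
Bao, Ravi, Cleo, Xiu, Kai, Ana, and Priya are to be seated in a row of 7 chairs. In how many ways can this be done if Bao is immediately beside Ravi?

1440

Place the 5 others and the Bao-Ravi pair as 6 objects in a line; the pair has 2 internal arrangements.
That gives 2 × 6! = 2 × 720 = 1440.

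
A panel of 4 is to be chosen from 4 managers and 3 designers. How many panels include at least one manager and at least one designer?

34

With no constraint there are C(7,4) = 35 possible selections.
Selections missing a whole group: no managers → C(3,4) = 0; no designers → C(4,4) = 1.
Both groups omitted at once is impossible, so 35 − 1 = 34.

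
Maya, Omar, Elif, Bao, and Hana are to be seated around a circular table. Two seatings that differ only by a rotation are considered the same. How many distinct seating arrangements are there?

24

Fix one person's seat to break rotational symmetry; the remaining 4 people can be arranged in (4)! = 24 ways.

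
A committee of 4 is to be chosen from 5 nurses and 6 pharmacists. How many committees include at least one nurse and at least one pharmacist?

310

Unrestricted: C(11,4) = 330 ways to pick any 4 of the 11.
Selections missing a whole group: no nurses → C(6,4) = 15; no pharmacists → C(5,4) = 5.
Both groups omitted at once is impossible, so 330 − 20 = 310.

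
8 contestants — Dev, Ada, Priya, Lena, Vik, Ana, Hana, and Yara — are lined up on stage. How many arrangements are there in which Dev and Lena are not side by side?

30240

Of the 8! = 40320 arrangements, those with Dev and Lena adjacent number 2 × 7! = 10080 (treat the pair as a block with 2 internal orders).
So 40320 − 10080 = 30240 arrangements keep them apart.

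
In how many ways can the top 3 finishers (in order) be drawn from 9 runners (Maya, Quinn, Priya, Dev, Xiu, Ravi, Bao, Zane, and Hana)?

This is an ordered selection of 3 from 9: P(9,3).
That gives 9 × 8 × 7 = 504.

504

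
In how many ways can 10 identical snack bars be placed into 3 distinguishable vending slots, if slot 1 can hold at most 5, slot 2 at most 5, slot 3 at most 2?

Without the upper bounds there are C(12,2) = 66 ways to split 10 among 3 vending slots.
Subtract solutions that violate a single cap (substitute x_i' = x_i − (cap_i+1)): x_1 ≥ 6 gives C(6,2) = 15; x_2 ≥ 6 gives C(6,2) = 15; x_3 ≥ 3 gives C(9,2) = 36. Together 66.
Add back pairs where two caps are both exceeded: 0 + 3 + 3 = 6.
By inclusion–exclusion the count is 66 − 66 + 6 = 6.

6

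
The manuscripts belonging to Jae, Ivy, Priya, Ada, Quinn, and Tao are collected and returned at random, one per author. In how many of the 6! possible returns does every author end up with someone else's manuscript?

Count assignments avoiding every fixed point. For any j of the 6 authors fixed to their own manuscript, the other 6−j can be arranged in (6−j)! ways.
By inclusion–exclusion this is Σ_{j=0}^{6} (−1)^j C(6,j)·(6−j)!.
Computing: 720 − 720 + 360 − 120 + 30 − 6 + 1 = 265.

265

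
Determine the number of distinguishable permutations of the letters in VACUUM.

360

VACUUM has 6 letters with U appearing twice.
Dividing 6! = 720 by 2! = 2 for the repeated letters gives 360.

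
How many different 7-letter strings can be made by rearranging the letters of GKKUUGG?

210

Letter multiplicities in GKKUUGG: G×3, K×2, U×2.
Dividing 7! = 5040 by 3!·2!·2! = 24 for the repeated letters gives 210.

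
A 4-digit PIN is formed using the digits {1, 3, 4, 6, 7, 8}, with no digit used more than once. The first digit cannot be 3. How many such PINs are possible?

300

The first digit has 6−1 = 5 choices (anything except 3).
The remaining 3 digits are filled from the other 5 symbols without repetition: 5 × 4 × 3 = 60.
Total: 5 × 60 = 300.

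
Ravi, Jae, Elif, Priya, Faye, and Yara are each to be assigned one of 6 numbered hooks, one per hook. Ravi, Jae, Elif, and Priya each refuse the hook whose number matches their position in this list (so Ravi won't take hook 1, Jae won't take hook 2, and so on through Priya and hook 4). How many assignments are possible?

Let Aᵢ (for 1 ≤ i ≤ 4) be the placements that put person i in their forbidden hook. Any j of these fix j positions, leaving (6−j)! ways to fill the rest, and there are C(4,j) ways to pick which j.
By inclusion–exclusion, the number of valid placements is Σ_{j=0}^{4} (−1)^j C(4,j)·(6−j)!.
Computing: 720 − 480 + 144 − 24 + 2 = 362.

362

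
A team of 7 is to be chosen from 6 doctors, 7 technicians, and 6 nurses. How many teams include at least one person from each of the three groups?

With no constraint there are C(19,7) = 50388 possible selections.
Subtract selections that omit an entire group: no doctors → C(13,7) = 1716; no technicians → C(12,7) = 792; no nurses → C(13,7) = 1716.
Add back selections omitting two groups (i.e. drawn from a single group): C(6,7) + C(7,7) + C(6,7) = 1.
By inclusion–exclusion: 50388 − 4224 + 1 = 46165.

46165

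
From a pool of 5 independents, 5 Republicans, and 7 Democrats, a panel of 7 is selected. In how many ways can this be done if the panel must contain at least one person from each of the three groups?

17745

Total 7-person selections from all 17: C(17,7) = 19448.
Selections missing a whole group: no independents → C(12,7) = 792; no Republicans → C(12,7) = 792; no Democrats → C(10,7) = 120.
Add back selections omitting two groups (i.e. drawn from a single group): C(5,7) + C(5,7) + C(7,7) = 1.
By inclusion–exclusion: 19448 − 1704 + 1 = 17745.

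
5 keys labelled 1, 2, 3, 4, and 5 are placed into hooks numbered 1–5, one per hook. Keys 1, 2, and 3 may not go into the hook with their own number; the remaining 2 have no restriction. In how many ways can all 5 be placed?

Let Aᵢ (for i ∈ {1, 2, 3}) be the placements that put key i in its forbidden hook. Any j of these fix j positions, leaving (5−j)! ways to fill the rest, and there are C(3,j) ways to pick which j.
By inclusion–exclusion, the number of valid placements is Σ_{j=0}^{3} (−1)^j C(3,j)·(5−j)!.
Computing: 120 − 72 + 18 − 2 = 64.

64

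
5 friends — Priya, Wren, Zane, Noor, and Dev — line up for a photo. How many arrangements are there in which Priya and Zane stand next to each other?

Treat {Priya, Zane} as a single unit. There are 4 units to order, and the pair itself can be ordered 2 ways.
So the count is 2·(4)! = 48.

48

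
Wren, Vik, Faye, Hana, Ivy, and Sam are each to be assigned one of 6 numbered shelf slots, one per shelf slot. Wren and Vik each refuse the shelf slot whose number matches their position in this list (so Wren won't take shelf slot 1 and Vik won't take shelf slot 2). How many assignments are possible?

504

Let Aᵢ (for i ∈ {1, 2}) be the placements that put person i in their forbidden shelf slot. Any j of these fix j positions, leaving (6−j)! ways to fill the rest, and there are C(2,j) ways to pick which j.
By inclusion–exclusion, the number of valid placements is Σ_{j=0}^{2} (−1)^j C(2,j)·(6−j)!.
Computing: 720 − 240 + 24 = 504.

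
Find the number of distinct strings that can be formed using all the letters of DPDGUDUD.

The 8 letters of DPDGUDUD have repeats: D appearing 4 times and U appearing twice.
The number of distinct arrangements is 8!/(4!·2!) = 40320/48 = 840.

840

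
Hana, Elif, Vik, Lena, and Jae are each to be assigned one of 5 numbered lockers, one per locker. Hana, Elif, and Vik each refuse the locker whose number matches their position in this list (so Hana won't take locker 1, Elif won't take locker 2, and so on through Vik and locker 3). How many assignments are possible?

Let Aᵢ (for i ∈ {1, 2, 3}) be the placements that put person i in their forbidden locker. Any j of these fix j positions, leaving (5−j)! ways to fill the rest, and there are C(3,j) ways to pick which j.
By inclusion–exclusion, the number of valid placements is Σ_{j=0}^{3} (−1)^j C(3,j)·(5−j)!.
Computing: 120 − 72 + 18 − 2 = 64.

64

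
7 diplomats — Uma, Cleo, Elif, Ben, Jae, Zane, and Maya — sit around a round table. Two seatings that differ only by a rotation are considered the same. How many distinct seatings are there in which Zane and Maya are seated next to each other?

240

Glue Zane and Maya into a block (2 internal orders). Seating 6 units around a circle gives (5)! arrangements.
So 2 × (5)! = 2 × 120 = 240.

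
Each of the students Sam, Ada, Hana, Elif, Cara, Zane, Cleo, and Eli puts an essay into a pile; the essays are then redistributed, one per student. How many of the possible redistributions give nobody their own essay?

Count assignments avoiding every fixed point. For any j of the 8 students fixed to their own essay, the other 8−j can be arranged in (8−j)! ways.
By inclusion–exclusion this is Σ_{j=0}^{8} (−1)^j C(8,j)·(8−j)!.
Computing: 40320 − 40320 + 20160 − 6720 + 1680 − 336 + 56 − 8 + 1 = 14833.

14833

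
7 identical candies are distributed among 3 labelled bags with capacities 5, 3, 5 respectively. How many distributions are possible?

20

Ignoring the caps, the number of non-negative solutions to x_1+…+x_3 = 7 is C(9,2) = 36.
Subtract solutions that violate a single cap (substitute x_i' = x_i − (cap_i+1)): x_1 ≥ 6 gives C(3,2) = 3; x_2 ≥ 4 gives C(5,2) = 10; x_3 ≥ 6 gives C(3,2) = 3. Together 16.
No two caps can be exceeded simultaneously, so the pair terms are all 0.
By inclusion–exclusion the count is 36 − 16 + 0 = 20.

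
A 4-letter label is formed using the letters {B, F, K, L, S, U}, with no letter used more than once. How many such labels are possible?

Choose and order 4 of the 6 symbols: the first letter has 6 options, the next 5, then 4, 3.
That product is 6 × 5 × 4 × 3 = 360.

360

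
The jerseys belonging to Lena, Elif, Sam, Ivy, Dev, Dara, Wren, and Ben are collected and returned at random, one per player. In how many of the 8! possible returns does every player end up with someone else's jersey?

Let Aᵢ be the assignments in which player i gets their old jersey. We want the size of the complement of A₁∪…∪A_8.
By inclusion–exclusion this is Σ_{j=0}^{8} (−1)^j C(8,j)·(8−j)!.
Computing: 40320 − 40320 + 20160 − 6720 + 1680 − 336 + 56 − 8 + 1 = 14833.

14833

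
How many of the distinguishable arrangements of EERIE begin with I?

Fix I in the first position and arrange the remaining 4 letters.
Those 4 letters have E appearing 3 times, giving (4)!/(3!) = 4.

4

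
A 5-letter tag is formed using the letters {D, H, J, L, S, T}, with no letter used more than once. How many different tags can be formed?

This is a permutation of 5 out of 6: P(6,5) = 6!/1!.
That product is 6 × 5 × 4 × 3 × 2 = 720.

720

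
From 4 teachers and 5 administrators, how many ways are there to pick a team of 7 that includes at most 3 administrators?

10

Split by how many administrators are chosen (0 through 3).
Sum: C(5,0)·C(4,7) + C(5,1)·C(4,6) + C(5,2)·C(4,5) + C(5,3)·C(4,4) = 0 + 0 + 0 + 10 = 10.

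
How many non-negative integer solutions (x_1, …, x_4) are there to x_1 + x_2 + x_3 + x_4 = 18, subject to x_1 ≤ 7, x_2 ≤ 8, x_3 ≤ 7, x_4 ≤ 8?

345

Without the upper bounds there are C(21,3) = 1330 ways to split 18 among 4 variables.
Subtract solutions that violate a single cap (substitute x_i' = x_i − (cap_i+1)): x_1 ≥ 8 gives C(13,3) = 286; x_2 ≥ 9 gives C(12,3) = 220; x_3 ≥ 8 gives C(13,3) = 286; x_4 ≥ 9 gives C(12,3) = 220. Together 1012.
Add back pairs where two caps are both exceeded: 4 + 10 + 4 + 4 + 1 + 4 = 27.
By inclusion–exclusion the count is 1330 − 1012 + 27 = 345.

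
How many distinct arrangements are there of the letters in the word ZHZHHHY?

Letter multiplicities in ZHZHHHY: H×4, Y×1, Z×2.
Dividing 7! = 5040 by 4!·2! = 48 for the repeated letters gives 105.

105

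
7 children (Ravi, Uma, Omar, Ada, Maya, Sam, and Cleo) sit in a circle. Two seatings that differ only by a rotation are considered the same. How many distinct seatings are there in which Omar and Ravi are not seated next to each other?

480

All circular seatings of 7 people number (6)! = 720.
Those with Omar next to Ravi: fuse the pair into one unit and seat 6 units around a circle — 2·(5)! = 240.
Subtracting, 720 − 240 = 480.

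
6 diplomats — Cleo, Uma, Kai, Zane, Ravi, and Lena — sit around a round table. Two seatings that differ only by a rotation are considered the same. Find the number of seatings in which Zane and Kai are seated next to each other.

Treat {Zane, Kai} as one unit (2 internal orders) and seat the resulting 5 units around the table: (4)! circular arrangements.
So 2 × (4)! = 2 × 24 = 48.

48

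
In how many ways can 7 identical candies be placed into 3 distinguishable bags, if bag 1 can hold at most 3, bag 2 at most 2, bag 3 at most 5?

9

By stars and bars, unrestricted non-negative solutions to x_1+…+x_3 = 7 number C(7+2,2) = 36.
Subtract solutions that violate a single cap (substitute x_i' = x_i − (cap_i+1)): x_1 ≥ 4 gives C(5,2) = 10; x_2 ≥ 3 gives C(6,2) = 15; x_3 ≥ 6 gives C(3,2) = 3. Together 28.
Add back pairs where two caps are both exceeded: 1 + 0 + 0 = 1.
By inclusion–exclusion the count is 36 − 28 + 1 = 9.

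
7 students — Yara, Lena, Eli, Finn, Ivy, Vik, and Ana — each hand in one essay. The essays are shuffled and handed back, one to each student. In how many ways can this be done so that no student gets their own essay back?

1854

Count assignments avoiding every fixed point. For any j of the 7 students fixed to their own essay, the other 7−j can be arranged in (7−j)! ways.
By inclusion–exclusion this is Σ_{j=0}^{7} (−1)^j C(7,j)·(7−j)!.
Computing: 5040 − 5040 + 2520 − 840 + 210 − 42 + 7 − 1 = 1854.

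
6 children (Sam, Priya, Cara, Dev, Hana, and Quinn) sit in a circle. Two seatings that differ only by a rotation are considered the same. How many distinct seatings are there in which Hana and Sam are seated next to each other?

48

Glue Hana and Sam into a block (2 internal orders). Seating 5 units around a circle gives (4)! arrangements.
So 2 × (4)! = 2 × 24 = 48.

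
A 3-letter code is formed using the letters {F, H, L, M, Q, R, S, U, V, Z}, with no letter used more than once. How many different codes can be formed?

Choose and order 3 of the 10 symbols: the first letter has 10 options, the next 9, then 8.
That product is 10 × 9 × 8 = 720.

720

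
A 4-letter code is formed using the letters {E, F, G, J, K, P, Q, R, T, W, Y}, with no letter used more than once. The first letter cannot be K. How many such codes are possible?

The first letter has 11−1 = 10 choices (anything except K).
The remaining 3 letters are filled from the other 10 symbols without repetition: 10 × 9 × 8 = 720.
Total: 10 × 720 = 7200.

7200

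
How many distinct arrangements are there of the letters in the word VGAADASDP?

30240

VGAADASDP has 9 letters with A appearing 3 times and D appearing twice.
Dividing 9! = 362880 by 3!·2! = 12 for the repeated letters gives 30240.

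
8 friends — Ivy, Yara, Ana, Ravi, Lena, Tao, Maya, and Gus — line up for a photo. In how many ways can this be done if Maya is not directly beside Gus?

Of the 8! = 40320 arrangements, those with Maya and Gus adjacent number 2 × 7! = 10080 (treat the pair as a block with 2 internal orders).
So 40320 − 10080 = 30240 arrangements keep them apart.

30240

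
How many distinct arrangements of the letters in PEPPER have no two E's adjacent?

40

There are 6!/(3!·2!) = 60 arrangements of PEPPER in total.
Arrangements with the E's together: treat EE as one letter, giving (5)!/(3!) = 20.
Hence 60 − 20 = 40.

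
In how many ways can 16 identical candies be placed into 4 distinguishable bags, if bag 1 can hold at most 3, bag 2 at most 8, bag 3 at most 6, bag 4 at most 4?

Without the upper bounds there are C(19,3) = 969 ways to split 16 among 4 bags.
Subtract solutions that violate a single cap (substitute x_i' = x_i − (cap_i+1)): x_1 ≥ 4 gives C(15,3) = 455; x_2 ≥ 9 gives C(10,3) = 120; x_3 ≥ 7 gives C(12,3) = 220; x_4 ≥ 5 gives C(14,3) = 364. Together 1159.
Add back pairs where two caps are both exceeded: 20 + 56 + 120 + 1 + 10 + 35 = 242.
Subtract triples: 0 + 0 + 1 + 0 = 1.
By inclusion–exclusion the count is 969 − 1159 + 242 − 1 = 51.

51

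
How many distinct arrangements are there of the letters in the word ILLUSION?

ILLUSION has 8 letters with I appearing twice and L appearing twice.
Dividing 8! = 40320 by 2!·2! = 4 for the repeated letters gives 10080.

10080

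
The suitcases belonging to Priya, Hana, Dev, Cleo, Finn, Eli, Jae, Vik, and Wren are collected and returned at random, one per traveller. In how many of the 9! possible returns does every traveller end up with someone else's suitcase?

Count assignments avoiding every fixed point. For any j of the 9 travellers fixed to their own suitcase, the other 9−j can be arranged in (9−j)! ways.
By inclusion–exclusion this is Σ_{j=0}^{9} (−1)^j C(9,j)·(9−j)!.
Computing: 362880 − 362880 + 181440 − 60480 + 15120 − 3024 + 504 − 72 + 9 − 1 = 133496.

133496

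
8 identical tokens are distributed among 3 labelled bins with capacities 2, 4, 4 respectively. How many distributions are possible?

6

By stars and bars, unrestricted non-negative solutions to x_1+…+x_3 = 8 number C(8+2,2) = 45.
Subtract solutions that violate a single cap (substitute x_i' = x_i − (cap_i+1)): x_1 ≥ 3 gives C(7,2) = 21; x_2 ≥ 5 gives C(5,2) = 10; x_3 ≥ 5 gives C(5,2) = 10. Together 41.
Add back pairs where two caps are both exceeded: 1 + 1 + 0 = 2.
By inclusion–exclusion the count is 45 − 41 + 2 = 6.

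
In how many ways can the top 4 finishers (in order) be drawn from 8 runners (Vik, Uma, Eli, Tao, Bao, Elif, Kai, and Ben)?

This is an ordered selection of 4 from 8: P(8,4).
That gives 8 × 7 × 6 × 5 = 1680.

1680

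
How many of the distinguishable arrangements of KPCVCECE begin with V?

With the first slot taken by V, it remains to arrange the other 7 letters (KPCCECE).
Those 7 letters have C appearing 3 times and E appearing twice, giving (7)!/(3!·2!) = 420.

420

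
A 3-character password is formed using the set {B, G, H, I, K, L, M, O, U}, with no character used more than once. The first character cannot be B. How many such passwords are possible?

The first character has 9−1 = 8 choices (anything except B).
The remaining 2 characters are filled from the other 8 symbols without repetition: 8 × 7 = 56.
Total: 8 × 56 = 448.

448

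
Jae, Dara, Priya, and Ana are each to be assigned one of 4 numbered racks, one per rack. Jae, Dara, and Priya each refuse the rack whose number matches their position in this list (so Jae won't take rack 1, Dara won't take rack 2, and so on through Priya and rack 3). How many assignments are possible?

Let Aᵢ (for i ∈ {1, 2, 3}) be the placements that put person i in their forbidden rack. Any j of these fix j positions, leaving (4−j)! ways to fill the rest, and there are C(3,j) ways to pick which j.
By inclusion–exclusion, the number of valid placements is Σ_{j=0}^{3} (−1)^j C(3,j)·(4−j)!.
Computing: 24 − 18 + 6 − 1 = 11.

11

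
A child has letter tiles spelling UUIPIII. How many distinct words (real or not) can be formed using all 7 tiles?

UUIPIII has 7 letters with I appearing 4 times and U appearing twice.
The number of distinct arrangements is 7!/(4!·2!) = 5040/48 = 105.

105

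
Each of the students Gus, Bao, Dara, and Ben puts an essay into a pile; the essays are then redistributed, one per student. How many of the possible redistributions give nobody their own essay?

9

This is the derangement count D_4: permutations of 4 items with no fixed point.
By inclusion–exclusion this is Σ_{j=0}^{4} (−1)^j C(4,j)·(4−j)!.
Computing: 24 − 24 + 12 − 4 + 1 = 9.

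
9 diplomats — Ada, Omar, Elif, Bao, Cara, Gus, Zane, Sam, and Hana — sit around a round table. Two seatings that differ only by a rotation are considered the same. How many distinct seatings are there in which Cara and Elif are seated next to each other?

10080

Glue Cara and Elif into a block (2 internal orders). Seating 8 units around a circle gives (7)! arrangements.
So 2 × (7)! = 2 × 5040 = 10080.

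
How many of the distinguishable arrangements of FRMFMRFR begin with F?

210

With the first slot taken by F, it remains to arrange the other 7 letters (RMFMRFR).
Those 7 letters have F appearing twice, M appearing twice, and R appearing 3 times, giving (7)!/(3!·2!·2!) = 210.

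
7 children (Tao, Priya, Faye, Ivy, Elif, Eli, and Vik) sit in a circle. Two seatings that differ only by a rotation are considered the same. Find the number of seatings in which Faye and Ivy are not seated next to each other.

All circular seatings of 7 people number (6)! = 720.
Seatings with Faye beside Ivy: treat them as a block with 2 internal orders, giving 2 × (5)! = 240.
Subtracting, 720 − 240 = 480.

480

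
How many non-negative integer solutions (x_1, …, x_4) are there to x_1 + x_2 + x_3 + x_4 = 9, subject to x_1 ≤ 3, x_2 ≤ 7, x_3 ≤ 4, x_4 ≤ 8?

125

By stars and bars, unrestricted non-negative solutions to x_1+…+x_4 = 9 number C(9+3,3) = 220.
Subtract solutions that violate a single cap (substitute x_i' = x_i − (cap_i+1)): x_1 ≥ 4 gives C(8,3) = 56; x_2 ≥ 8 gives C(4,3) = 4; x_3 ≥ 5 gives C(7,3) = 35; x_4 ≥ 9 gives C(3,3) = 1. Together 96.
Add back pairs where two caps are both exceeded: 0 + 1 + 0 + 0 + 0 + 0 = 1.
By inclusion–exclusion the count is 220 − 96 + 1 = 125.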